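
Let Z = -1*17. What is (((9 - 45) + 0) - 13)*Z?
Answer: 833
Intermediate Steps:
Z = -17
(((9 - 45) + 0) - 13)*Z = (((9 - 45) + 0) - 13)*(-17) = ((-36 + 0) - 13)*(-17) = (-36 - 13)*(-17) = -49*(-17) = 833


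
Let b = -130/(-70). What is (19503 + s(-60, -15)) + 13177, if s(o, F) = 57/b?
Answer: 425239/13 ≈ 32711.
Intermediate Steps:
b = 13/7 (b = -130*(-1/70) = 13/7 ≈ 1.8571)
s(o, F) = 399/13 (s(o, F) = 57/(13/7) = 57*(7/13) = 399/13)
(19503 + s(-60, -15)) + 13177 = (19503 + 399/13) + 13177 = 253938/13 + 13177 = 425239/13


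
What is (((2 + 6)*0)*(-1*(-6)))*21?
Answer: 0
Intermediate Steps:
(((2 + 6)*0)*(-1*(-6)))*21 = ((8*0)*6)*21 = (0*6)*21 = 0*21 = 0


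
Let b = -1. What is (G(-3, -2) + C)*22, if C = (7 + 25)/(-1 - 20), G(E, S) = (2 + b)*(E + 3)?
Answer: -704/21 ≈ -33.524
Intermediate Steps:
G(E, S) = 3 + E (G(E, S) = (2 - 1)*(E + 3) = 1*(3 + E) = 3 + E)
C = -32/21 (C = 32/(-21) = 32*(-1/21) = -32/21 ≈ -1.5238)
(G(-3, -2) + C)*22 = ((3 - 3) - 32/21)*22 = (0 - 32/21)*22 = -32/21*22 = -704/21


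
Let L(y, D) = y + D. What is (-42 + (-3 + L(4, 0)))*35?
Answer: -1435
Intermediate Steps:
L(y, D) = D + y
(-42 + (-3 + L(4, 0)))*35 = (-42 + (-3 + (0 + 4)))*35 = (-42 + (-3 + 4))*35 = (-42 + 1)*35 = -41*35 = -1435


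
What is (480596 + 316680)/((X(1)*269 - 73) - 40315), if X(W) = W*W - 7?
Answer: -398638/21001 ≈ -18.982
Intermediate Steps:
X(W) = -7 + W² (X(W) = W² - 7 = -7 + W²)
(480596 + 316680)/((X(1)*269 - 73) - 40315) = (480596 + 316680)/(((-7 + 1²)*269 - 73) - 40315) = 797276/(((-7 + 1)*269 - 73) - 40315) = 797276/((-6*269 - 73) - 40315) = 797276/((-1614 - 73) - 40315) = 797276/(-1687 - 40315) = 797276/(-42002) = 797276*(-1/42002) = -398638/21001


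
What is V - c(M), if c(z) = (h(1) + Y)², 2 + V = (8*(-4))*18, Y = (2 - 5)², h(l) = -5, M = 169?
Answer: -594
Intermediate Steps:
Y = 9 (Y = (-3)² = 9)
V = -578 (V = -2 + (8*(-4))*18 = -2 - 32*18 = -2 - 576 = -578)
c(z) = 16 (c(z) = (-5 + 9)² = 4² = 16)
V - c(M) = -578 - 1*16 = -578 - 16 = -594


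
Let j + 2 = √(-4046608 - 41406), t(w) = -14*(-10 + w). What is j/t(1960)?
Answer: 1/13650 - I*√4088014/27300 ≈ 7.326e-5 - 0.074062*I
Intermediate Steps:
t(w) = 140 - 14*w
j = -2 + I*√4088014 (j = -2 + √(-4046608 - 41406) = -2 + √(-4088014) = -2 + I*√4088014 ≈ -2.0 + 2021.9*I)
j/t(1960) = (-2 + I*√4088014)/(140 - 14*1960) = (-2 + I*√4088014)/(140 - 27440) = (-2 + I*√4088014)/(-27300) = (-2 + I*√4088014)*(-1/27300) = 1/13650 - I*√4088014/27300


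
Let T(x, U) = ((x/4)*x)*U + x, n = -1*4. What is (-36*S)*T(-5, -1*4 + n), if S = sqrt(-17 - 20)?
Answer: 1980*I*sqrt(37) ≈ 12044.0*I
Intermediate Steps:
n = -4
S = I*sqrt(37) (S = sqrt(-37) = I*sqrt(37) ≈ 6.0828*I)
T(x, U) = x + U*x**2/4 (T(x, U) = ((x*(1/4))*x)*U + x = ((x/4)*x)*U + x = (x**2/4)*U + x = U*x**2/4 + x = x + U*x**2/4)
(-36*S)*T(-5, -1*4 + n) = (-36*I*sqrt(37))*((1/4)*(-5)*(4 + (-1*4 - 4)*(-5))) = (-36*I*sqrt(37))*((1/4)*(-5)*(4 + (-4 - 4)*(-5))) = (-36*I*sqrt(37))*((1/4)*(-5)*(4 - 8*(-5))) = (-36*I*sqrt(37))*((1/4)*(-5)*(4 + 40)) = (-36*I*sqrt(37))*((1/4)*(-5)*44) = -36*I*sqrt(37)*(-55) = 1980*I*sqrt(37)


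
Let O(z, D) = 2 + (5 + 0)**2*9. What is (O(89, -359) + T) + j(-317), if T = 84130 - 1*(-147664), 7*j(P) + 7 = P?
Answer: 1623823/7 ≈ 2.3197e+5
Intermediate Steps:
j(P) = -1 + P/7
T = 231794 (T = 84130 + 147664 = 231794)
O(z, D) = 227 (O(z, D) = 2 + 5**2*9 = 2 + 25*9 = 2 + 225 = 227)
(O(89, -359) + T) + j(-317) = (227 + 231794) + (-1 + (1/7)*(-317)) = 232021 + (-1 - 317/7) = 232021 - 324/7 = 1623823/7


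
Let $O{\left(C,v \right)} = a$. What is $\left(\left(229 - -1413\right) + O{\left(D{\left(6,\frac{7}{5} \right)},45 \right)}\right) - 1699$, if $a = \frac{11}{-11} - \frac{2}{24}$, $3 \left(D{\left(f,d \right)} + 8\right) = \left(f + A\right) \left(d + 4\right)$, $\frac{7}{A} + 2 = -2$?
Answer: $- \frac{697}{12} \approx -58.083$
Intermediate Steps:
$A = - \frac{7}{4}$ ($A = \frac{7}{-2 - 2} = \frac{7}{-4} = 7 \left(- \frac{1}{4}\right) = - \frac{7}{4} \approx -1.75$)
$D{\left(f,d \right)} = -8 + \frac{\left(4 + d\right) \left(- \frac{7}{4} + f\right)}{3}$ ($D{\left(f,d \right)} = -8 + \frac{\left(f - \frac{7}{4}\right) \left(d + 4\right)}{3} = -8 + \frac{\left(- \frac{7}{4} + f\right) \left(4 + d\right)}{3} = -8 + \frac{\left(4 + d\right) \left(- \frac{7}{4} + f\right)}{3}$)
$a = - \frac{13}{12}$ ($a = 11 \left(- \frac{1}{11}\right) - \frac{1}{12} = -1 - \frac{1}{12} = - \frac{13}{12} \approx -1.0833$)
$O{\left(C,v \right)} = - \frac{13}{12}$
$\left(\left(229 - -1413\right) + O{\left(D{\left(6,\frac{7}{5} \right)},45 \right)}\right) - 1699 = \left(\left(229 - -1413\right) - \frac{13}{12}\right) - 1699 = \left(\left(229 + 1413\right) - \frac{13}{12}\right) - 1699 = \left(1642 - \frac{13}{12}\right) - 1699 = \frac{19691}{12} - 1699 = - \frac{697}{12}$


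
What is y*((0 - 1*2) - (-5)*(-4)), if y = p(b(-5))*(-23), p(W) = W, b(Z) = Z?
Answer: -2530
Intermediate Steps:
y = 115 (y = -5*(-23) = 115)
y*((0 - 1*2) - (-5)*(-4)) = 115*((0 - 1*2) - (-5)*(-4)) = 115*((0 - 2) - 1*20) = 115*(-2 - 20) = 115*(-22) = -2530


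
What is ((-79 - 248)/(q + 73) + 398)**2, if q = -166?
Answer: 154927809/961 ≈ 1.6122e+5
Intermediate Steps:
((-79 - 248)/(q + 73) + 398)**2 = ((-79 - 248)/(-166 + 73) + 398)**2 = (-327/(-93) + 398)**2 = (-327*(-1/93) + 398)**2 = (109/31 + 398)**2 = (12447/31)**2 = 154927809/961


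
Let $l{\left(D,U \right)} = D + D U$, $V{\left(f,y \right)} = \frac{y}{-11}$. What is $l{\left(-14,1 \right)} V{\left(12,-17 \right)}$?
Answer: $- \frac{476}{11} \approx -43.273$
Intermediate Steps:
$V{\left(f,y \right)} = - \frac{y}{11}$ ($V{\left(f,y \right)} = y \left(- \frac{1}{11}\right) = - \frac{y}{11}$)
$l{\left(-14,1 \right)} V{\left(12,-17 \right)} = - 14 \left(1 + 1\right) \left(\left(- \frac{1}{11}\right) \left(-17\right)\right) = \left(-14\right) 2 \cdot \frac{17}{11} = \left(-28\right) \frac{17}{11} = - \frac{476}{11}$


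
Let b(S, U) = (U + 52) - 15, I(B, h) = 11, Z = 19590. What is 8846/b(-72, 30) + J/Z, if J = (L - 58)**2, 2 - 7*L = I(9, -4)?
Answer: 1700580587/12862794 ≈ 132.21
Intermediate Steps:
L = -9/7 (L = 2/7 - 1/7*11 = 2/7 - 11/7 = -9/7 ≈ -1.2857)
b(S, U) = 37 + U (b(S, U) = (52 + U) - 15 = 37 + U)
J = 172225/49 (J = (-9/7 - 58)**2 = (-415/7)**2 = 172225/49 ≈ 3514.8)
8846/b(-72, 30) + J/Z = 8846/(37 + 30) + (172225/49)/19590 = 8846/67 + (172225/49)*(1/19590) = 8846*(1/67) + 34445/191982 = 8846/67 + 34445/191982 = 1700580587/12862794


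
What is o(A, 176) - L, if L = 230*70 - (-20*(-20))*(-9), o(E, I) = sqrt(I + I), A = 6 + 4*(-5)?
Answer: -19700 + 4*sqrt(22) ≈ -19681.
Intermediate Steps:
A = -14 (A = 6 - 20 = -14)
o(E, I) = sqrt(2)*sqrt(I) (o(E, I) = sqrt(2*I) = sqrt(2)*sqrt(I))
L = 19700 (L = 16100 - 400*(-9) = 16100 - 1*(-3600) = 16100 + 3600 = 19700)
o(A, 176) - L = sqrt(2)*sqrt(176) - 1*19700 = sqrt(2)*(4*sqrt(11)) - 19700 = 4*sqrt(22) - 19700 = -19700 + 4*sqrt(22)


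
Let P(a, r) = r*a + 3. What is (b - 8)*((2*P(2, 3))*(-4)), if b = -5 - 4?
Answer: 1224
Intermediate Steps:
P(a, r) = 3 + a*r (P(a, r) = a*r + 3 = 3 + a*r)
b = -9
(b - 8)*((2*P(2, 3))*(-4)) = (-9 - 8)*((2*(3 + 2*3))*(-4)) = -17*2*(3 + 6)*(-4) = -17*2*9*(-4) = -306*(-4) = -17*(-72) = 1224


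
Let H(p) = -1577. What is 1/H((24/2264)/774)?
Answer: -1/1577 ≈ -0.00063412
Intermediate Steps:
1/H((24/2264)/774) = 1/(-1577) = -1/1577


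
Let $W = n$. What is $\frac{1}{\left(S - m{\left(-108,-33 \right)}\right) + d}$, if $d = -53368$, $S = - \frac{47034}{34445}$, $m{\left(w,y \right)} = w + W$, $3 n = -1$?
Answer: $- \frac{103335}{5503728757} \approx -1.8775 \cdot 10^{-5}$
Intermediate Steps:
$n = - \frac{1}{3}$ ($n = \frac{1}{3} \left(-1\right) = - \frac{1}{3} \approx -0.33333$)
$W = - \frac{1}{3} \approx -0.33333$
$m{\left(w,y \right)} = - \frac{1}{3} + w$ ($m{\left(w,y \right)} = w - \frac{1}{3} = - \frac{1}{3} + w$)
$S = - \frac{47034}{34445}$ ($S = \left(-47034\right) \frac{1}{34445} = - \frac{47034}{34445} \approx -1.3655$)
$\frac{1}{\left(S - m{\left(-108,-33 \right)}\right) + d} = \frac{1}{\left(- \frac{47034}{34445} - \left(- \frac{1}{3} - 108\right)\right) - 53368} = \frac{1}{\left(- \frac{47034}{34445} - - \frac{325}{3}\right) - 53368} = \frac{1}{\left(- \frac{47034}{34445} + \frac{325}{3}\right) - 53368} = \frac{1}{\frac{11053523}{103335} - 53368} = \frac{1}{- \frac{5503728757}{103335}} = - \frac{103335}{5503728757}$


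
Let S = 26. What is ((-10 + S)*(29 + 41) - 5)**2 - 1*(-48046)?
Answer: 1291271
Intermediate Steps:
((-10 + S)*(29 + 41) - 5)**2 - 1*(-48046) = ((-10 + 26)*(29 + 41) - 5)**2 - 1*(-48046) = (16*70 - 5)**2 + 48046 = (1120 - 5)**2 + 48046 = 1115**2 + 48046 = 1243225 + 48046 = 1291271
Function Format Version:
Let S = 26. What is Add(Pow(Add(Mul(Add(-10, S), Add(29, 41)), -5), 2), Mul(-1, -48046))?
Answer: 1291271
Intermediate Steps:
Add(Pow(Add(Mul(Add(-10, S), Add(29, 41)), -5), 2), Mul(-1, -48046)) = Add(Pow(Add(Mul(Add(-10, 26), Add(29, 41)), -5), 2), Mul(-1, -48046)) = Add(Pow(Add(Mul(16, 70), -5), 2), 48046) = Add(Pow(Add(1120, -5), 2), 48046) = Add(Pow(1115, 2), 48046) = Add(1243225, 48046) = 1291271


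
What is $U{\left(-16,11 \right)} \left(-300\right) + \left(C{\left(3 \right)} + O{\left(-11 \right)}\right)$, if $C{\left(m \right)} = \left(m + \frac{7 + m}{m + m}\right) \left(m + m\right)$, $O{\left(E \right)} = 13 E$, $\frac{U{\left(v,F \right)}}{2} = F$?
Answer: $-6715$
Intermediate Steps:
$U{\left(v,F \right)} = 2 F$
$C{\left(m \right)} = 2 m \left(m + \frac{7 + m}{2 m}\right)$ ($C{\left(m \right)} = \left(m + \frac{7 + m}{2 m}\right) 2 m = 2 m \left(m + \frac{7 + m}{2 m}\right)$)
$U{\left(-16,11 \right)} \left(-300\right) + \left(C{\left(3 \right)} + O{\left(-11 \right)}\right) = 2 \cdot 11 \left(-300\right) + \left(\left(7 + 3 + 2 \cdot 3^{2}\right) + 13 \left(-11\right)\right) = 22 \left(-300\right) + \left(\left(7 + 3 + 2 \cdot 9\right) - 143\right) = -6600 + \left(\left(7 + 3 + 18\right) - 143\right) = -6600 + \left(28 - 143\right) = -6600 - 115 = -6715$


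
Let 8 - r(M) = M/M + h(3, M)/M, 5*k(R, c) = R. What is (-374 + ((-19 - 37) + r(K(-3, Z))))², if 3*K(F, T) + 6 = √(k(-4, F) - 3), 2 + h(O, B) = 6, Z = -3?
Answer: 9*(237444*√95 + 3167081*I)/(12*√95 + 161*I) ≈ 1.774e+5 - 495.11*I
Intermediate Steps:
h(O, B) = 4 (h(O, B) = -2 + 6 = 4)
k(R, c) = R/5
K(F, T) = -2 + I*√95/15 (K(F, T) = -2 + √((⅕)*(-4) - 3)/3 = -2 + √(-⅘ - 3)/3 = -2 + √(-19/5)/3 = -2 + (I*√95/5)/3 = -2 + I*√95/15)
r(M) = 7 - 4/M (r(M) = 8 - (M/M + 4/M) = 8 - (1 + 4/M) = 8 + (-1 - 4/M) = 7 - 4/M)
(-374 + ((-19 - 37) + r(K(-3, Z))))² = (-374 + ((-19 - 37) + (7 - 4/(-2 + I*√95/15))))² = (-374 + (-56 + (7 - 4/(-2 + I*√95/15))))² = (-374 + (-49 - 4/(-2 + I*√95/15)))² = (-423 - 4/(-2 + I*√95/15))²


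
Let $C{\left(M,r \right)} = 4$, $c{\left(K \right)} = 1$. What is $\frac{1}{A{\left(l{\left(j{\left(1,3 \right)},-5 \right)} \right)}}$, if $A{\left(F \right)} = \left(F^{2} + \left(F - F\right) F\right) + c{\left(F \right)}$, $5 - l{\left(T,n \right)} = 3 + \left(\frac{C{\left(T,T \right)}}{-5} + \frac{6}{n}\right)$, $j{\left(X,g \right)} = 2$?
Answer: $\frac{1}{17} \approx 0.058824$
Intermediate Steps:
$l{\left(T,n \right)} = \frac{14}{5} - \frac{6}{n}$ ($l{\left(T,n \right)} = 5 - \left(3 + \left(\frac{4}{-5} + \frac{6}{n}\right)\right) = 5 - \left(3 + \left(4 \left(- \frac{1}{5}\right) + \frac{6}{n}\right)\right) = 5 - \left(3 - \left(\frac{4}{5} - \frac{6}{n}\right)\right) = 5 - \left(\frac{11}{5} + \frac{6}{n}\right) = \frac{14}{5} - \frac{6}{n}$)
$A{\left(F \right)} = 1 + F^{2}$ ($A{\left(F \right)} = \left(F^{2} + \left(F - F\right) F\right) + 1 = \left(F^{2} + 0 F\right) + 1 = \left(F^{2} + 0\right) + 1 = F^{2} + 1 = 1 + F^{2}$)
$\frac{1}{A{\left(l{\left(j{\left(1,3 \right)},-5 \right)} \right)}} = \frac{1}{1 + \left(\frac{14}{5} - \frac{6}{-5}\right)^{2}} = \frac{1}{1 + \left(\frac{14}{5} - - \frac{6}{5}\right)^{2}} = \frac{1}{1 + \left(\frac{14}{5} + \frac{6}{5}\right)^{2}} = \frac{1}{1 + 4^{2}} = \frac{1}{1 + 16} = \frac{1}{17}$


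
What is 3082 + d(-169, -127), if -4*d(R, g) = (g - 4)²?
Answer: -4833/4 ≈ -1208.3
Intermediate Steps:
d(R, g) = -(-4 + g)²/4 (d(R, g) = -(g - 4)²/4 = -(-4 + g)²/4)
3082 + d(-169, -127) = 3082 - (-4 - 127)²/4 = 3082 - ¼*(-131)² = 3082 - ¼*17161 = 3082 - 17161/4 = -4833/4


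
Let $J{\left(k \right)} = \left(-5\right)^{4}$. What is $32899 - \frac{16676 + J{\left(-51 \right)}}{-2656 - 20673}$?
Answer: $\frac{767518072}{23329} \approx 32900.0$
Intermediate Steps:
$J{\left(k \right)} = 625$
$32899 - \frac{16676 + J{\left(-51 \right)}}{-2656 - 20673} = 32899 - \frac{16676 + 625}{-2656 - 20673} = 32899 - \frac{17301}{-23329} = 32899 - 17301 \left(- \frac{1}{23329}\right) = 32899 - - \frac{17301}{23329} = 32899 + \frac{17301}{23329} = \frac{767518072}{23329}$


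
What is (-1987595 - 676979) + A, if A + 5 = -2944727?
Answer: -5609306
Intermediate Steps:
A = -2944732 (A = -5 - 2944727 = -2944732)
(-1987595 - 676979) + A = (-1987595 - 676979) - 2944732 = -2664574 - 2944732 = -5609306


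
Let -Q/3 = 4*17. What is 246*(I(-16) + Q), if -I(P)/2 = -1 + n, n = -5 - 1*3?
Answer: -45756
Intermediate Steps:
n = -8 (n = -5 - 3 = -8)
Q = -204 (Q = -12*17 = -3*68 = -204)
I(P) = 18 (I(P) = -2*(-1 - 8) = -2*(-9) = 18)
246*(I(-16) + Q) = 246*(18 - 204) = 246*(-186) = -45756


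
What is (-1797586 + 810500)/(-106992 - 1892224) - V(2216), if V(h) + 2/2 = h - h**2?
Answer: 4906517384671/999608 ≈ 4.9084e+6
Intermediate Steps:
V(h) = -1 + h - h**2 (V(h) = -1 + (h - h**2) = -1 + h - h**2)
(-1797586 + 810500)/(-106992 - 1892224) - V(2216) = (-1797586 + 810500)/(-106992 - 1892224) - (-1 + 2216 - 1*2216**2) = -987086/(-1999216) - (-1 + 2216 - 1*4910656) = -987086*(-1/1999216) - (-1 + 2216 - 4910656) = 493543/999608 - 1*(-4908441) = 493543/999608 + 4908441 = 4906517384671/999608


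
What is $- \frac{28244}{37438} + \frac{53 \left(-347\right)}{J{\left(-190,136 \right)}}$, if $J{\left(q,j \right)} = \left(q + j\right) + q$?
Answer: $\frac{340815361}{4567436} \approx 74.619$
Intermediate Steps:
$J{\left(q,j \right)} = j + 2 q$ ($J{\left(q,j \right)} = \left(j + q\right) + q = j + 2 q$)
$- \frac{28244}{37438} + \frac{53 \left(-347\right)}{J{\left(-190,136 \right)}} = - \frac{28244}{37438} + \frac{53 \left(-347\right)}{136 + 2 \left(-190\right)} = \left(-28244\right) \frac{1}{37438} - \frac{18391}{136 - 380} = - \frac{14122}{18719} - \frac{18391}{-244} = - \frac{14122}{18719} - - \frac{18391}{244} = - \frac{14122}{18719} + \frac{18391}{244} = \frac{340815361}{4567436}$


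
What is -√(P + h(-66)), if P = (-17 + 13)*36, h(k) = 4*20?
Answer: -8*I ≈ -8.0*I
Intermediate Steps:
h(k) = 80
P = -144 (P = -4*36 = -144)
-√(P + h(-66)) = -√(-144 + 80) = -√(-64) = -8*I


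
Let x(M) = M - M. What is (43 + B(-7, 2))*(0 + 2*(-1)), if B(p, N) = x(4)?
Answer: -86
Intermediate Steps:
x(M) = 0
B(p, N) = 0
(43 + B(-7, 2))*(0 + 2*(-1)) = (43 + 0)*(0 + 2*(-1)) = 43*(0 - 2) = 43*(-2) = -86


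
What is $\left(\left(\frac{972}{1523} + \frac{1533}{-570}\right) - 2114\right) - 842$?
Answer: $- \frac{855971293}{289370} \approx -2958.1$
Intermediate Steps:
$\left(\left(\frac{972}{1523} + \frac{1533}{-570}\right) - 2114\right) - 842 = \left(\left(972 \cdot \frac{1}{1523} + 1533 \left(- \frac{1}{570}\right)\right) - 2114\right) - 842 = \left(\left(\frac{972}{1523} - \frac{511}{190}\right) - 2114\right) - 842 = \left(- \frac{593573}{289370} - 2114\right) - 842 = - \frac{612321753}{289370} - 842 = - \frac{855971293}{289370}$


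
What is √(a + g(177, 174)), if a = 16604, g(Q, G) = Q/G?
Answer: √55859278/58 ≈ 128.86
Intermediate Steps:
√(a + g(177, 174)) = √(16604 + 177/174) = √(16604 + 177*(1/174)) = √(16604 + 59/58) = √(963091/58) = √55859278/58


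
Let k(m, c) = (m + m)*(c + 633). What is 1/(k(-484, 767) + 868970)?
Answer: -1/486230 ≈ -2.0566e-6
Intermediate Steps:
k(m, c) = 2*m*(633 + c) (k(m, c) = (2*m)*(633 + c) = 2*m*(633 + c))
1/(k(-484, 767) + 868970) = 1/(2*(-484)*(633 + 767) + 868970) = 1/(2*(-484)*1400 + 868970) = 1/(-1355200 + 868970) = 1/(-486230) = -1/486230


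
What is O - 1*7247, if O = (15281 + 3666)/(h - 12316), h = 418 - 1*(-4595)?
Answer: -52943788/7303 ≈ -7249.6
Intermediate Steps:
h = 5013 (h = 418 + 4595 = 5013)
O = -18947/7303 (O = (15281 + 3666)/(5013 - 12316) = 18947/(-7303) = 18947*(-1/7303) = -18947/7303 ≈ -2.5944)
O - 1*7247 = -18947/7303 - 1*7247 = -18947/7303 - 7247 = -52943788/7303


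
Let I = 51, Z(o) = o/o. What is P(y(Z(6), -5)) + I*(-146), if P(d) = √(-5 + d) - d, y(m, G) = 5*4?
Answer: -7466 + √15 ≈ -7462.1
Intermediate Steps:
Z(o) = 1
y(m, G) = 20
P(y(Z(6), -5)) + I*(-146) = (√(-5 + 20) - 1*20) + 51*(-146) = (√15 - 20) - 7446 = (-20 + √15) - 7446 = -7466 + √15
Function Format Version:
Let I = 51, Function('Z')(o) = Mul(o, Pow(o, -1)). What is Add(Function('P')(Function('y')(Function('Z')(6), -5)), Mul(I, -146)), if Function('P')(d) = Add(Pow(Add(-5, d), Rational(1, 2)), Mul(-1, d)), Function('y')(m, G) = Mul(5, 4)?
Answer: Add(-7466, Pow(15, Rational(1, 2))) ≈ -7462.1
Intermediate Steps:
Function('Z')(o) = 1
Function('y')(m, G) = 20
Add(Function('P')(Function('y')(Function('Z')(6), -5)), Mul(I, -146)) = Add(Add(Pow(Add(-5, 20), Rational(1, 2)), Mul(-1, 20)), Mul(51, -146)) = Add(Add(Pow(15, Rational(1, 2)), -20), -7446) = Add(Add(-20, Pow(15, Rational(1, 2))), -7446) = Add(-7466, Pow(15, Rational(1, 2)))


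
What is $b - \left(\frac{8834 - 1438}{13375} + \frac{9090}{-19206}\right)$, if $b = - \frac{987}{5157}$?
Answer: $- \frac{6649973008}{24532063875} \approx -0.27107$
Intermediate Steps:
$b = - \frac{329}{1719}$ ($b = \left(-987\right) \frac{1}{5157} = - \frac{329}{1719} \approx -0.19139$)
$b - \left(\frac{8834 - 1438}{13375} + \frac{9090}{-19206}\right) = - \frac{329}{1719} - \left(\frac{8834 - 1438}{13375} + \frac{9090}{-19206}\right) = - \frac{329}{1719} - \left(\left(8834 - 1438\right) \frac{1}{13375} + 9090 \left(- \frac{1}{19206}\right)\right) = - \frac{329}{1719} - \left(7396 \cdot \frac{1}{13375} - \frac{505}{1067}\right) = - \frac{329}{1719} - \left(\frac{7396}{13375} - \frac{505}{1067}\right) = - \frac{329}{1719} - \frac{1137157}{14271125} = - \frac{6649973008}{24532063875}$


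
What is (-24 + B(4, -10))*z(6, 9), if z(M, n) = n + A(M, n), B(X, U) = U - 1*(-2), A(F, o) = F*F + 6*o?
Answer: -3168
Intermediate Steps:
A(F, o) = F² + 6*o
B(X, U) = 2 + U (B(X, U) = U + 2 = 2 + U)
z(M, n) = M² + 7*n (z(M, n) = n + (M² + 6*n) = M² + 7*n)
(-24 + B(4, -10))*z(6, 9) = (-24 + (2 - 10))*(6² + 7*9) = (-24 - 8)*(36 + 63) = -32*99 = -3168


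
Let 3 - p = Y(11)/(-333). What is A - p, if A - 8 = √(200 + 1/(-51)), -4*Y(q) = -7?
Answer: 6653/1332 + √520149/51 ≈ 19.136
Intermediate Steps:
Y(q) = 7/4 (Y(q) = -¼*(-7) = 7/4)
p = 4003/1332 (p = 3 - 7/(4*(-333)) = 3 - 7*(-1)/(4*333) = 3 - 1*(-7/1332) = 3 + 7/1332 = 4003/1332 ≈ 3.0053)
A = 8 + √520149/51 (A = 8 + √(200 + 1/(-51)) = 8 + √(200 - 1/51) = 8 + √(10199/51) = 8 + √520149/51 ≈ 22.141)
A - p = (8 + √520149/51) - 1*4003/1332 = (8 + √520149/51) - 4003/1332 = 6653/1332 + √520149/51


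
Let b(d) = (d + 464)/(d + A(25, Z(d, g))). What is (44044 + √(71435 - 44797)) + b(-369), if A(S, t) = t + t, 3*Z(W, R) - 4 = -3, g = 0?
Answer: 9733667/221 + √26638 ≈ 44207.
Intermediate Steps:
Z(W, R) = ⅓ (Z(W, R) = 4/3 + (⅓)*(-3) = 4/3 - 1 = ⅓)
A(S, t) = 2*t
b(d) = (464 + d)/(⅔ + d) (b(d) = (d + 464)/(d + 2*(⅓)) = (464 + d)/(d + ⅔) = (464 + d)/(⅔ + d))
(44044 + √(71435 - 44797)) + b(-369) = (44044 + √(71435 - 44797)) + 3*(464 - 369)/(2 + 3*(-369)) = (44044 + √26638) + 3*95/(2 - 1107) = (44044 + √26638) + 3*95/(-1105) = (44044 + √26638) + 3*(-1/1105)*95 = (44044 + √26638) - 57/221 = 9733667/221 + √26638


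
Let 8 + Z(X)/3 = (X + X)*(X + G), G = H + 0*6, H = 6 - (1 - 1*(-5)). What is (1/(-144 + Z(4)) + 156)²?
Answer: 126135361/5184 ≈ 24332.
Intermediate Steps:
H = 0 (H = 6 - (1 + 5) = 6 - 1*6 = 6 - 6 = 0)
G = 0 (G = 0 + 0*6 = 0 + 0 = 0)
Z(X) = -24 + 6*X² (Z(X) = -24 + 3*((X + X)*(X + 0)) = -24 + 3*((2*X)*X) = -24 + 3*(2*X²) = -24 + 6*X²)
(1/(-144 + Z(4)) + 156)² = (1/(-144 + (-24 + 6*4²)) + 156)² = (1/(-144 + (-24 + 6*16)) + 156)² = (1/(-144 + (-24 + 96)) + 156)² = (1/(-144 + 72) + 156)² = (1/(-72) + 156)² = (-1/72 + 156)² = (11231/72)² = 126135361/5184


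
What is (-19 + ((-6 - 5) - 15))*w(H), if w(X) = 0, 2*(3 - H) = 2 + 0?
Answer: 0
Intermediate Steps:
H = 2 (H = 3 - (2 + 0)/2 = 3 - 1/2*2 = 3 - 1 = 2)
(-19 + ((-6 - 5) - 15))*w(H) = (-19 + ((-6 - 5) - 15))*0 = (-19 + (-11 - 15))*0 = (-19 - 26)*0 = -45*0 = 0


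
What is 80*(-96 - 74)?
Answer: -13600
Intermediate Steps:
80*(-96 - 74) = 80*(-170) = -13600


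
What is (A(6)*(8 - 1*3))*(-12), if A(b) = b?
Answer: -360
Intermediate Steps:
(A(6)*(8 - 1*3))*(-12) = (6*(8 - 1*3))*(-12) = (6*(8 - 3))*(-12) = (6*5)*(-12) = 30*(-12) = -360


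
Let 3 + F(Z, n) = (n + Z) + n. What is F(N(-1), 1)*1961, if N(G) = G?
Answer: -3922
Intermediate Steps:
F(Z, n) = -3 + Z + 2*n (F(Z, n) = -3 + ((n + Z) + n) = -3 + ((Z + n) + n) = -3 + (Z + 2*n) = -3 + Z + 2*n)
F(N(-1), 1)*1961 = (-3 - 1 + 2*1)*1961 = (-3 - 1 + 2)*1961 = -2*1961 = -3922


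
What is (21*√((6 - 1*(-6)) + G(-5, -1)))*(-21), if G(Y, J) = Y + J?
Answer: -441*√6 ≈ -1080.2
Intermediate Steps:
G(Y, J) = J + Y
(21*√((6 - 1*(-6)) + G(-5, -1)))*(-21) = (21*√((6 - 1*(-6)) + (-1 - 5)))*(-21) = (21*√((6 + 6) - 6))*(-21) = (21*√(12 - 6))*(-21) = (21*√6)*(-21) = -441*√6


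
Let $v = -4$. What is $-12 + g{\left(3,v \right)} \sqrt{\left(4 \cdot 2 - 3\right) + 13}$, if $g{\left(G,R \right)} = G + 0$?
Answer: $-12 + 9 \sqrt{2} \approx 0.72792$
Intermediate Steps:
$g{\left(G,R \right)} = G$
$-12 + g{\left(3,v \right)} \sqrt{\left(4 \cdot 2 - 3\right) + 13} = -12 + 3 \sqrt{\left(4 \cdot 2 - 3\right) + 13} = -12 + 3 \sqrt{\left(8 - 3\right) + 13} = -12 + 3 \sqrt{5 + 13} = -12 + 3 \sqrt{18} = -12 + 3 \cdot 3 \sqrt{2} = -12 + 9 \sqrt{2}$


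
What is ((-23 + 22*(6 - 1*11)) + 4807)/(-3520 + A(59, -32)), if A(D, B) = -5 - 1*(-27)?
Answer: -779/583 ≈ -1.3362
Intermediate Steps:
A(D, B) = 22 (A(D, B) = -5 + 27 = 22)
((-23 + 22*(6 - 1*11)) + 4807)/(-3520 + A(59, -32)) = ((-23 + 22*(6 - 1*11)) + 4807)/(-3520 + 22) = ((-23 + 22*(6 - 11)) + 4807)/(-3498) = ((-23 + 22*(-5)) + 4807)*(-1/3498) = ((-23 - 110) + 4807)*(-1/3498) = (-133 + 4807)*(-1/3498) = 4674*(-1/3498) = -779/583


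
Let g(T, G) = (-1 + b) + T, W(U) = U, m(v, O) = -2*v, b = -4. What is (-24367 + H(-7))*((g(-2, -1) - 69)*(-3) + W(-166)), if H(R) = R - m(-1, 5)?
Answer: -1511312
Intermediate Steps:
g(T, G) = -5 + T (g(T, G) = (-1 - 4) + T = -5 + T)
H(R) = -2 + R (H(R) = R - (-2)*(-1) = R - 1*2 = R - 2 = -2 + R)
(-24367 + H(-7))*((g(-2, -1) - 69)*(-3) + W(-166)) = (-24367 + (-2 - 7))*(((-5 - 2) - 69)*(-3) - 166) = (-24367 - 9)*((-7 - 69)*(-3) - 166) = -24376*(-76*(-3) - 166) = -24376*(228 - 166) = -24376*62 = -1511312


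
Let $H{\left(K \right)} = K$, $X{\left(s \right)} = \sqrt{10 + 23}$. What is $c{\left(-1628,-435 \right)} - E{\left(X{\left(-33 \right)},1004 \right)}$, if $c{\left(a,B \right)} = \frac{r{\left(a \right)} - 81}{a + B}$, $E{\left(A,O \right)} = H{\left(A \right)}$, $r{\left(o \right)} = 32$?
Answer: $\frac{49}{2063} - \sqrt{33} \approx -5.7208$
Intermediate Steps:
$X{\left(s \right)} = \sqrt{33}$
$E{\left(A,O \right)} = A$
$c{\left(a,B \right)} = - \frac{49}{B + a}$ ($c{\left(a,B \right)} = \frac{32 - 81}{a + B} = - \frac{49}{B + a}$)
$c{\left(-1628,-435 \right)} - E{\left(X{\left(-33 \right)},1004 \right)} = - \frac{49}{-435 - 1628} - \sqrt{33} = - \frac{49}{-2063} - \sqrt{33} = \left(-49\right) \left(- \frac{1}{2063}\right) - \sqrt{33} = \frac{49}{2063} - \sqrt{33}$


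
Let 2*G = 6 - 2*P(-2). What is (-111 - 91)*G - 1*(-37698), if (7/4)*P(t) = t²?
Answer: 262876/7 ≈ 37554.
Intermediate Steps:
P(t) = 4*t²/7
G = 5/7 (G = (6 - 8*(-2)²/7)/2 = (6 - 8*4/7)/2 = (6 - 2*16/7)/2 = (6 - 32/7)/2 = (½)*(10/7) = 5/7 ≈ 0.71429)
(-111 - 91)*G - 1*(-37698) = (-111 - 91)*(5/7) - 1*(-37698) = -202*5/7 + 37698 = -1010/7 + 37698 = 262876/7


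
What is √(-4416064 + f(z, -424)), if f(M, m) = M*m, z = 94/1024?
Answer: I*√282630587/8 ≈ 2101.5*I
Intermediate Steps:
z = 47/512 (z = 94*(1/1024) = 47/512 ≈ 0.091797)
√(-4416064 + f(z, -424)) = √(-4416064 + (47/512)*(-424)) = √(-4416064 - 2491/64) = √(-282630587/64) = I*√282630587/8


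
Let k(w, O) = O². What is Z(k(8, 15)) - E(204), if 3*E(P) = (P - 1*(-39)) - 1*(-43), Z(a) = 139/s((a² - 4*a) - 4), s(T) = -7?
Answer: -2419/21 ≈ -115.19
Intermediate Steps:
Z(a) = -139/7 (Z(a) = 139/(-7) = 139*(-⅐) = -139/7)
E(P) = 82/3 + P/3 (E(P) = ((P - 1*(-39)) - 1*(-43))/3 = ((P + 39) + 43)/3 = ((39 + P) + 43)/3 = (82 + P)/3 = 82/3 + P/3)
Z(k(8, 15)) - E(204) = -139/7 - (82/3 + (⅓)*204) = -139/7 - (82/3 + 68) = -139/7 - 1*286/3 = -139/7 - 286/3 = -2419/21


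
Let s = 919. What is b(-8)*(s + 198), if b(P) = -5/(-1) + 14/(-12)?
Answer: 25691/6 ≈ 4281.8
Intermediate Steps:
b(P) = 23/6 (b(P) = -5*(-1) + 14*(-1/12) = 5 - 7/6 = 23/6)
b(-8)*(s + 198) = 23*(919 + 198)/6 = (23/6)*1117 = 25691/6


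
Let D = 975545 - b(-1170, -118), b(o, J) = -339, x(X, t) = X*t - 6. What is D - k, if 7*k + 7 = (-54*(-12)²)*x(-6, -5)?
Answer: 7017819/7 ≈ 1.0025e+6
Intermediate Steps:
x(X, t) = -6 + X*t
D = 975884 (D = 975545 - 1*(-339) = 975545 + 339 = 975884)
k = -186631/7 (k = -1 + ((-54*(-12)²)*(-6 - 6*(-5)))/7 = -1 + ((-54*144)*(-6 + 30))/7 = -1 + (-7776*24)/7 = -1 + (⅐)*(-186624) = -1 - 186624/7 = -186631/7 ≈ -26662.)
D - k = 975884 - 1*(-186631/7) = 975884 + 186631/7 = 7017819/7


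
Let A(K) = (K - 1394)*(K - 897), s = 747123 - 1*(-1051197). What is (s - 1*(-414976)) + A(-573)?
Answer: 5104786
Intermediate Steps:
s = 1798320 (s = 747123 + 1051197 = 1798320)
A(K) = (-1394 + K)*(-897 + K)
(s - 1*(-414976)) + A(-573) = (1798320 - 1*(-414976)) + (1250418 + (-573)² - 2291*(-573)) = (1798320 + 414976) + (1250418 + 328329 + 1312743) = 2213296 + 2891490 = 5104786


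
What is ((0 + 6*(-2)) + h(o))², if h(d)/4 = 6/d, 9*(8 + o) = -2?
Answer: 304704/1369 ≈ 222.57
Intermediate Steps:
o = -74/9 (o = -8 + (⅑)*(-2) = -8 - 2/9 = -74/9 ≈ -8.2222)
h(d) = 24/d (h(d) = 4*(6/d) = 24/d)
((0 + 6*(-2)) + h(o))² = ((0 + 6*(-2)) + 24/(-74/9))² = ((0 - 12) + 24*(-9/74))² = (-12 - 108/37)² = (-552/37)² = 304704/1369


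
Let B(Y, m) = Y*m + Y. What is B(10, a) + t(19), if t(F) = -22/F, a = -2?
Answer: -212/19 ≈ -11.158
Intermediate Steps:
B(Y, m) = Y + Y*m
B(10, a) + t(19) = 10*(1 - 2) - 22/19 = 10*(-1) - 22*1/19 = -10 - 22/19 = -212/19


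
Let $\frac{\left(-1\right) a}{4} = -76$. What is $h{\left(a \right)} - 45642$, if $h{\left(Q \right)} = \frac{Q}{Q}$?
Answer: $-45641$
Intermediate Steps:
$a = 304$ ($a = \left(-4\right) \left(-76\right) = 304$)
$h{\left(Q \right)} = 1$
$h{\left(a \right)} - 45642 = 1 - 45642 = -45641$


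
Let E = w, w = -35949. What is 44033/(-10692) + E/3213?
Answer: -1770521/115668 ≈ -15.307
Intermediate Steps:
E = -35949
44033/(-10692) + E/3213 = 44033/(-10692) - 35949/3213 = 44033*(-1/10692) - 35949*1/3213 = -4003/972 - 11983/1071 = -1770521/115668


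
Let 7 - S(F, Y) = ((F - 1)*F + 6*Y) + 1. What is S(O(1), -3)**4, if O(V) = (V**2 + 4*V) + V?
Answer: 1296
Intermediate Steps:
O(V) = V**2 + 5*V
S(F, Y) = 6 - 6*Y - F*(-1 + F) (S(F, Y) = 7 - (((F - 1)*F + 6*Y) + 1) = 7 - (((-1 + F)*F + 6*Y) + 1) = 7 - ((F*(-1 + F) + 6*Y) + 1) = 7 - ((6*Y + F*(-1 + F)) + 1) = 7 - (1 + 6*Y + F*(-1 + F)) = 7 + (-1 - 6*Y - F*(-1 + F)) = 6 - 6*Y - F*(-1 + F))
S(O(1), -3)**4 = (6 + 1*(5 + 1) - (1*(5 + 1))**2 - 6*(-3))**4 = (6 + 1*6 - (1*6)**2 + 18)**4 = (6 + 6 - 1*6**2 + 18)**4 = (6 + 6 - 1*36 + 18)**4 = (6 + 6 - 36 + 18)**4 = (-6)**4 = 1296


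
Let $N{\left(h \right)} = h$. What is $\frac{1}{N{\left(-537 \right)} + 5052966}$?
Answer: $\frac{1}{5052429} \approx 1.9792 \cdot 10^{-7}$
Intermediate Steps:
$\frac{1}{N{\left(-537 \right)} + 5052966} = \frac{1}{-537 + 5052966} = \frac{1}{5052429}$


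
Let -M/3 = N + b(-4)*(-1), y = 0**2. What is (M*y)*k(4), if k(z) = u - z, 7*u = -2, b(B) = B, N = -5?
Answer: 0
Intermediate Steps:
u = -2/7 (u = (1/7)*(-2) = -2/7 ≈ -0.28571)
y = 0
k(z) = -2/7 - z
M = 3 (M = -3*(-5 - 4*(-1)) = -3*(-5 + 4) = -3*(-1) = 3)
(M*y)*k(4) = (3*0)*(-2/7 - 1*4) = 0*(-2/7 - 4) = 0*(-30/7) = 0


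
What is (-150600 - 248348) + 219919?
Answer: -179029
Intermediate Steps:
(-150600 - 248348) + 219919 = -398948 + 219919 = -179029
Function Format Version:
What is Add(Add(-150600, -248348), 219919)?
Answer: -179029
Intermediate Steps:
Add(Add(-150600, -248348), 219919) = Add(-398948, 219919) = -179029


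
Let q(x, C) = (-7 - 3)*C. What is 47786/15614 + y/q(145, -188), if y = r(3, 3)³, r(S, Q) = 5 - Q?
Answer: 5622662/1834645 ≈ 3.0647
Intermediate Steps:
q(x, C) = -10*C
y = 8 (y = (5 - 1*3)³ = (5 - 3)³ = 2³ = 8)
47786/15614 + y/q(145, -188) = 47786/15614 + 8/((-10*(-188))) = 47786*(1/15614) + 8/1880 = 23893/7807 + 8*(1/1880) = 23893/7807 + 1/235 = 5622662/1834645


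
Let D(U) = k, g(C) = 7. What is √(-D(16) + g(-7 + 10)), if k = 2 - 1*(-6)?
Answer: I ≈ 1.0*I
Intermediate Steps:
k = 8 (k = 2 + 6 = 8)
D(U) = 8
√(-D(16) + g(-7 + 10)) = √(-1*8 + 7) = √(-8 + 7) = √(-1) = I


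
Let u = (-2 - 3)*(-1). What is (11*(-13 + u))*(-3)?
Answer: 264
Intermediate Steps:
u = 5 (u = -5*(-1) = 5)
(11*(-13 + u))*(-3) = (11*(-13 + 5))*(-3) = (11*(-8))*(-3) = -88*(-3) = 264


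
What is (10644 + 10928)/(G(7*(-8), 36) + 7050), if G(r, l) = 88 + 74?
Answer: 5393/1803 ≈ 2.9911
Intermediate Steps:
G(r, l) = 162
(10644 + 10928)/(G(7*(-8), 36) + 7050) = (10644 + 10928)/(162 + 7050) = 21572/7212 = 21572*(1/7212) = 5393/1803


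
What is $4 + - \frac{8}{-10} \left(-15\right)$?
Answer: $-8$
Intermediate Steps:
$4 + - \frac{8}{-10} \left(-15\right) = 4 + \left(-8\right) \left(- \frac{1}{10}\right) \left(-15\right) = 4 + \frac{4}{5} \left(-15\right) = 4 - 12 = -8$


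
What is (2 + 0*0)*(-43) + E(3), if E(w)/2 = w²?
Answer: -68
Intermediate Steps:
E(w) = 2*w²
(2 + 0*0)*(-43) + E(3) = (2 + 0*0)*(-43) + 2*3² = (2 + 0)*(-43) + 2*9 = 2*(-43) + 18 = -86 + 18 = -68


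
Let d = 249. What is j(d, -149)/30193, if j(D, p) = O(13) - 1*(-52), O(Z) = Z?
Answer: 65/30193 ≈ 0.0021528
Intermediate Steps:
j(D, p) = 65 (j(D, p) = 13 - 1*(-52) = 13 + 52 = 65)
j(d, -149)/30193 = 65/30193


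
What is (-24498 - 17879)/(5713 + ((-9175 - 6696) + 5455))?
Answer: 42377/4703 ≈ 9.0106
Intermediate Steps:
(-24498 - 17879)/(5713 + ((-9175 - 6696) + 5455)) = -42377/(5713 + (-15871 + 5455)) = -42377/(5713 - 10416) = -42377/(-4703) = -42377*(-1/4703) = 42377/4703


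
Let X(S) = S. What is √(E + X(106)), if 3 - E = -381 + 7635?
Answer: I*√7145 ≈ 84.528*I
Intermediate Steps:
E = -7251 (E = 3 - (-381 + 7635) = 3 - 1*7254 = 3 - 7254 = -7251)
√(E + X(106)) = √(-7251 + 106) = √(-7145) = I*√7145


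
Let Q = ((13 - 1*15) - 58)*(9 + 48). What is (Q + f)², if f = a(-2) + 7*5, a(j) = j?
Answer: 11471769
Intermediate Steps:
Q = -3420 (Q = ((13 - 15) - 58)*57 = (-2 - 58)*57 = -60*57 = -3420)
f = 33 (f = -2 + 7*5 = -2 + 35 = 33)
(Q + f)² = (-3420 + 33)² = (-3387)² = 11471769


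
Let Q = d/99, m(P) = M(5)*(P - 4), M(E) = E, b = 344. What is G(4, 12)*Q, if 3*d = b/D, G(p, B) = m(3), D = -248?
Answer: 215/9207 ≈ 0.023352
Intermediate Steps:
m(P) = -20 + 5*P (m(P) = 5*(P - 4) = 5*(-4 + P) = -20 + 5*P)
G(p, B) = -5 (G(p, B) = -20 + 5*3 = -20 + 15 = -5)
d = -43/93 (d = (344/(-248))/3 = (344*(-1/248))/3 = (⅓)*(-43/31) = -43/93 ≈ -0.46237)
Q = -43/9207 (Q = -43/93/99 = -43/93*1/99 = -43/9207 ≈ -0.0046704)
G(4, 12)*Q = -5*(-43/9207) = 215/9207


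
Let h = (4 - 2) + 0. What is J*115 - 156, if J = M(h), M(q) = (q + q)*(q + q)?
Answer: 1684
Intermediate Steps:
h = 2 (h = 2 + 0 = 2)
M(q) = 4*q² (M(q) = (2*q)*(2*q) = 4*q²)
J = 16 (J = 4*2² = 4*4 = 16)
J*115 - 156 = 16*115 - 156 = 1840 - 156 = 1684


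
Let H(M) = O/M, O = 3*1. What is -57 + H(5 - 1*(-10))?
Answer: -284/5 ≈ -56.800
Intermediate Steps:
O = 3
H(M) = 3/M
-57 + H(5 - 1*(-10)) = -57 + 3/(5 - 1*(-10)) = -57 + 3/(5 + 10) = -57 + 3/15 = -57 + 3*(1/15) = -57 + ⅕ = -284/5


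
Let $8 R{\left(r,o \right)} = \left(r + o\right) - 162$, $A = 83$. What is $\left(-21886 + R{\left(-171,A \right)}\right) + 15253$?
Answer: $- \frac{26657}{4} \approx -6664.3$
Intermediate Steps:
$R{\left(r,o \right)} = - \frac{81}{4} + \frac{o}{8} + \frac{r}{8}$ ($R{\left(r,o \right)} = \frac{\left(r + o\right) - 162}{8} = \frac{\left(o + r\right) - 162}{8} = \frac{-162 + o + r}{8} = - \frac{81}{4} + \frac{o}{8} + \frac{r}{8}$)
$\left(-21886 + R{\left(-171,A \right)}\right) + 15253 = \left(-21886 + \left(- \frac{81}{4} + \frac{1}{8} \cdot 83 + \frac{1}{8} \left(-171\right)\right)\right) + 15253 = \left(-21886 - \frac{125}{4}\right) + 15253 = - \frac{87669}{4} + 15253 = - \frac{26657}{4}$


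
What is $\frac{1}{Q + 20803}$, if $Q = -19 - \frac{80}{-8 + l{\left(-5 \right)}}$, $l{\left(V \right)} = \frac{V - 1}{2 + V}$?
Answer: $\frac{3}{62392} \approx 4.8083 \cdot 10^{-5}$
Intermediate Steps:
$l{\left(V \right)} = \frac{-1 + V}{2 + V}$
$Q = - \frac{17}{3}$ ($Q = -19 - \frac{80}{-8 + \frac{-1 - 5}{2 - 5}} = -19 - \frac{80}{-8 + \frac{1}{-3} \left(-6\right)} = -19 - \frac{80}{-8 - -2} = -19 - \frac{80}{-8 + 2} = -19 - \frac{80}{-6} = -19 - - \frac{40}{3} = -19 + \frac{40}{3} = - \frac{17}{3} \approx -5.6667$)
$\frac{1}{Q + 20803} = \frac{1}{- \frac{17}{3} + 20803} = \frac{1}{\frac{62392}{3}} = \frac{3}{62392}$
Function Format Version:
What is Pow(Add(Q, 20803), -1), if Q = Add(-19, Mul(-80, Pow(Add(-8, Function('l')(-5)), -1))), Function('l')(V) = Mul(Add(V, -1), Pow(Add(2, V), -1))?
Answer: Rational(3, 62392) ≈ 4.8083e-5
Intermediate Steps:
Function('l')(V) = Mul(Pow(Add(2, V), -1), Add(-1, V)) (Function('l')(V) = Mul(Add(-1, V), Pow(Add(2, V), -1)) = Mul(Pow(Add(2, V), -1), Add(-1, V)))
Q = Rational(-17, 3) (Q = Add(-19, Mul(-80, Pow(Add(-8, Mul(Pow(Add(2, -5), -1), Add(-1, -5))), -1))) = Add(-19, Mul(-80, Pow(Add(-8, Mul(Pow(-3, -1), -6)), -1))) = Add(-19, Mul(-80, Pow(Add(-8, Mul(Rational(-1, 3), -6)), -1))) = Add(-19, Mul(-80, Pow(Add(-8, 2), -1))) = Add(-19, Mul(-80, Pow(-6, -1))) = Add(-19, Mul(-80, Rational(-1, 6))) = Add(-19, Rational(40, 3)) = Rational(-17, 3) ≈ -5.6667)
Pow(Add(Q, 20803), -1) = Pow(Add(Rational(-17, 3), 20803), -1) = Pow(Rational(62392, 3), -1) = Rational(3, 62392)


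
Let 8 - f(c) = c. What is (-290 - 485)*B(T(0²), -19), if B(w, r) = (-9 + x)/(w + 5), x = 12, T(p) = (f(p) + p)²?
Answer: -775/23 ≈ -33.696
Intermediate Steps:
f(c) = 8 - c
T(p) = 64 (T(p) = ((8 - p) + p)² = 8² = 64)
B(w, r) = 3/(5 + w) (B(w, r) = (-9 + 12)/(w + 5) = 3/(5 + w))
(-290 - 485)*B(T(0²), -19) = (-290 - 485)*(3/(5 + 64)) = -2325/69 = -775*1/23 = -775/23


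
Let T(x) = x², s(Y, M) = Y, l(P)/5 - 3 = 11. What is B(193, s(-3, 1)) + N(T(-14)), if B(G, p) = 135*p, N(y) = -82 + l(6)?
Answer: -417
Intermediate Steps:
l(P) = 70 (l(P) = 15 + 5*11 = 15 + 55 = 70)
N(y) = -12 (N(y) = -82 + 70 = -12)
B(193, s(-3, 1)) + N(T(-14)) = 135*(-3) - 12 = -405 - 12 = -417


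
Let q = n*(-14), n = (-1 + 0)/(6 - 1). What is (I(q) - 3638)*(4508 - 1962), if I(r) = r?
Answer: -46276096/5 ≈ -9.2552e+6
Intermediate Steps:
n = -⅕ (n = -1/5 = -1*⅕ = -⅕ ≈ -0.20000)
q = 14/5 (q = -⅕*(-14) = 14/5 ≈ 2.8000)
(I(q) - 3638)*(4508 - 1962) = (14/5 - 3638)*(4508 - 1962) = -18176/5*2546 = -46276096/5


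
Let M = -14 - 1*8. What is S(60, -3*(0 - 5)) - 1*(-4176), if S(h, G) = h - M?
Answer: 4258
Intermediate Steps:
M = -22 (M = -14 - 8 = -22)
S(h, G) = 22 + h (S(h, G) = h - 1*(-22) = h + 22 = 22 + h)
S(60, -3*(0 - 5)) - 1*(-4176) = (22 + 60) - 1*(-4176) = 82 + 4176 = 4258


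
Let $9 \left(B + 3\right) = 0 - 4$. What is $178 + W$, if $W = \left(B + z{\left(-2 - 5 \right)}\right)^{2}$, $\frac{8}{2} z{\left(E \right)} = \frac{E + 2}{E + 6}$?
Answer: $\frac{236929}{1296} \approx 182.82$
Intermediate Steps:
$z{\left(E \right)} = \frac{2 + E}{4 \left(6 + E\right)}$ ($z{\left(E \right)} = \frac{\left(E + 2\right) \frac{1}{E + 6}}{4} = \frac{\left(2 + E\right) \frac{1}{6 + E}}{4} = \frac{\frac{1}{6 + E} \left(2 + E\right)}{4} = \frac{2 + E}{4 \left(6 + E\right)}$)
$B = - \frac{31}{9}$ ($B = -3 + \frac{0 - 4}{9} = -3 + \frac{1}{9} \left(-4\right) = -3 - \frac{4}{9} = - \frac{31}{9} \approx -3.4444$)
$W = \frac{6241}{1296}$ ($W = \left(- \frac{31}{9} + \frac{2 - 7}{4 \left(6 - 7\right)}\right)^{2} = \left(- \frac{31}{9} + \frac{1}{4} \frac{1}{-1} \left(-5\right)\right)^{2} = \left(- \frac{31}{9} + \frac{1}{4} \left(-1\right) \left(-5\right)\right)^{2} = \left(- \frac{31}{9} + \frac{5}{4}\right)^{2} = \left(- \frac{79}{36}\right)^{2} = \frac{6241}{1296} \approx 4.8156$)
$178 + W = 178 + \frac{6241}{1296} = \frac{236929}{1296}$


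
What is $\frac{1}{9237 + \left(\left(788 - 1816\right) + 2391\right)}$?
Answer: $\frac{1}{10600} \approx 9.434 \cdot 10^{-5}$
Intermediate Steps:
$\frac{1}{9237 + \left(\left(788 - 1816\right) + 2391\right)} = \frac{1}{9237 + \left(-1028 + 2391\right)} = \frac{1}{9237 + 1363} = \frac{1}{10600}$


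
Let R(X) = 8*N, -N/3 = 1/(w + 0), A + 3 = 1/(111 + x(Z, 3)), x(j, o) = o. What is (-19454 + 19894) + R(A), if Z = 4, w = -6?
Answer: 444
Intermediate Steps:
A = -341/114 (A = -3 + 1/(111 + 3) = -3 + 1/114 = -341/114 ≈ -2.9912)
N = 1/2 (N = -3/(-6 + 0) = -3/(-6) = -3*(-1/6) = 1/2 ≈ 0.50000)
R(X) = 4 (R(X) = 8*(1/2) = 4)
(-19454 + 19894) + R(A) = (-19454 + 19894) + 4 = 440 + 4 = 444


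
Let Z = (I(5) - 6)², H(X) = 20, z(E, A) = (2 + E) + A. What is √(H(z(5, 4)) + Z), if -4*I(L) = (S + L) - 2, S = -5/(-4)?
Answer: √17889/16 ≈ 8.3594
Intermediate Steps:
S = 5/4 (S = -5*(-¼) = 5/4 ≈ 1.2500)
z(E, A) = 2 + A + E
I(L) = 3/16 - L/4 (I(L) = -((5/4 + L) - 2)/4 = -(-¾ + L)/4 = 3/16 - L/4)
Z = 12769/256 (Z = ((3/16 - ¼*5) - 6)² = ((3/16 - 5/4) - 6)² = (-17/16 - 6)² = (-113/16)² = 12769/256 ≈ 49.879)
√(H(z(5, 4)) + Z) = √(20 + 12769/256) = √(17889/256) = √17889/16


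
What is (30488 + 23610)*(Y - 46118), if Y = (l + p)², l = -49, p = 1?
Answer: -2370249772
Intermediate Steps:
Y = 2304 (Y = (-49 + 1)² = (-48)² = 2304)
(30488 + 23610)*(Y - 46118) = (30488 + 23610)*(2304 - 46118) = 54098*(-43814) = -2370249772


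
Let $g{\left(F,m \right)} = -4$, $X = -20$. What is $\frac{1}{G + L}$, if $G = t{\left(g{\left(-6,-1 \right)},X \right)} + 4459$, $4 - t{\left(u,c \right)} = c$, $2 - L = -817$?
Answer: $\frac{1}{5302} \approx 0.00018861$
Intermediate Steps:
$L = 819$ ($L = 2 - -817 = 2 + 817 = 819$)
$t{\left(u,c \right)} = 4 - c$
$G = 4483$ ($G = \left(4 - -20\right) + 4459 = \left(4 + 20\right) + 4459 = 24 + 4459 = 4483$)
$\frac{1}{G + L} = \frac{1}{4483 + 819} = \frac{1}{5302}$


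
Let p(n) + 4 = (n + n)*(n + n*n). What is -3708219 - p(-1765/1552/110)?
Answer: -73803694744044231999/19902755028992 ≈ -3.7082e+6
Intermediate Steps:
p(n) = -4 + 2*n*(n + n²) (p(n) = -4 + (n + n)*(n + n*n) = -4 + (2*n)*(n + n²) = -4 + 2*n*(n + n²))
-3708219 - p(-1765/1552/110) = -3708219 - (-4 + 2*(-1765/1552/110)² + 2*(-1765/1552/110)³) = -3708219 - (-4 + 2*(-1765*1/1552*(1/110))² + 2*(-1765*1/1552*(1/110))³) = -3708219 - (-4 + 2*(-1765/1552*1/110)² + 2*(-1765/1552*1/110)³) = -3708219 - (-4 + 2*(-353/34144)² + 2*(-353/34144)³) = -3708219 - (-4 + 2*(124609/1165812736) + 2*(-43986977/39805510057984)) = -3708219 - (-4 + 124609/582906368 - 43986977/19902755028992) = -3708219 - 1*(-79606809453249/19902755028992) = -3708219 + 79606809453249/19902755028992 = -73803694744044231999/19902755028992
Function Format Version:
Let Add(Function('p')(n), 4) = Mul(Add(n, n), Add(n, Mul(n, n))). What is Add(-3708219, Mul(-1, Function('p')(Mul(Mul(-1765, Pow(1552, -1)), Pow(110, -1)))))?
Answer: Rational(-73803694744044231999, 19902755028992) ≈ -3.7082e+6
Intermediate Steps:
Function('p')(n) = Add(-4, Mul(2, n, Add(n, Pow(n, 2)))) (Function('p')(n) = Add(-4, Mul(Add(n, n), Add(n, Mul(n, n)))) = Add(-4, Mul(Mul(2, n), Add(n, Pow(n, 2)))) = Add(-4, Mul(2, n, Add(n, Pow(n, 2)))))
Add(-3708219, Mul(-1, Function('p')(Mul(Mul(-1765, Pow(1552, -1)), Pow(110, -1))))) = Add(-3708219, Mul(-1, Add(-4, Mul(2, Pow(Mul(Mul(-1765, Pow(1552, -1)), Pow(110, -1)), 2)), Mul(2, Pow(Mul(Mul(-1765, Pow(1552, -1)), Pow(110, -1)), 3))))) = Add(-3708219, Mul(-1, Add(-4, Mul(2, Pow(Mul(Mul(-1765, Rational(1, 1552)), Rational(1, 110)), 2)), Mul(2, Pow(Mul(Mul(-1765, Rational(1, 1552)), Rational(1, 110)), 3))))) = Add(-3708219, Mul(-1, Add(-4, Mul(2, Pow(Mul(Rational(-1765, 1552), Rational(1, 110)), 2)), Mul(2, Pow(Mul(Rational(-1765, 1552), Rational(1, 110)), 3))))) = Add(-3708219, Mul(-1, Add(-4, Mul(2, Pow(Rational(-353, 34144), 2)), Mul(2, Pow(Rational(-353, 34144), 3))))) = Add(-3708219, Mul(-1, Add(-4, Mul(2, Rational(124609, 1165812736)), Mul(2, Rational(-43986977, 39805510057984))))) = Add(-3708219, Mul(-1, Add(-4, Rational(124609, 582906368), Rational(-43986977, 19902755028992)))) = Add(-3708219, Mul(-1, Rational(-79606809453249, 19902755028992))) = Add(-3708219, Rational(79606809453249, 19902755028992)) = Rational(-73803694744044231999, 19902755028992)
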